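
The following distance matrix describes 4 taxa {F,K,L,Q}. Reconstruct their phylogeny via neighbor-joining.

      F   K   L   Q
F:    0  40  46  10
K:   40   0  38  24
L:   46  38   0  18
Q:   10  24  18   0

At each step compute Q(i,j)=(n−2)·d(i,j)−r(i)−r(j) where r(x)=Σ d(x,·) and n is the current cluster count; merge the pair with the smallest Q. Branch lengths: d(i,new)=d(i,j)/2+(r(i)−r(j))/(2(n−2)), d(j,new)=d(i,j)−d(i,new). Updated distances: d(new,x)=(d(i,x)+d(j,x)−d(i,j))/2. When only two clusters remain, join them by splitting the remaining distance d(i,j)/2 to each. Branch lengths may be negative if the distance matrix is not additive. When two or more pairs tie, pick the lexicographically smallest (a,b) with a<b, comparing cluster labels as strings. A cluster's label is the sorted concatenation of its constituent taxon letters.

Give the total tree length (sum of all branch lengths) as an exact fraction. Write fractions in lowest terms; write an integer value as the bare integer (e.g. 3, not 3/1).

56

step 1: merge (F,Q) at d=10, Q=-128; branch lengths F→16, Q→-6; new cluster FQ
  updated: d(FQ,K)=27, d(FQ,L)=27
step 2: merge (FQ,K) at d=27, Q=-92; branch lengths FQ→8, K→19; new cluster FKQ
  updated: d(FKQ,L)=19
step 3: merge (FKQ,L) at d=19; branch lengths FKQ→19/2, L→19/2; new cluster FKLQ
final tree: (((F:16,Q:-6):8,K:19):19/2,L:19/2)
total length: 56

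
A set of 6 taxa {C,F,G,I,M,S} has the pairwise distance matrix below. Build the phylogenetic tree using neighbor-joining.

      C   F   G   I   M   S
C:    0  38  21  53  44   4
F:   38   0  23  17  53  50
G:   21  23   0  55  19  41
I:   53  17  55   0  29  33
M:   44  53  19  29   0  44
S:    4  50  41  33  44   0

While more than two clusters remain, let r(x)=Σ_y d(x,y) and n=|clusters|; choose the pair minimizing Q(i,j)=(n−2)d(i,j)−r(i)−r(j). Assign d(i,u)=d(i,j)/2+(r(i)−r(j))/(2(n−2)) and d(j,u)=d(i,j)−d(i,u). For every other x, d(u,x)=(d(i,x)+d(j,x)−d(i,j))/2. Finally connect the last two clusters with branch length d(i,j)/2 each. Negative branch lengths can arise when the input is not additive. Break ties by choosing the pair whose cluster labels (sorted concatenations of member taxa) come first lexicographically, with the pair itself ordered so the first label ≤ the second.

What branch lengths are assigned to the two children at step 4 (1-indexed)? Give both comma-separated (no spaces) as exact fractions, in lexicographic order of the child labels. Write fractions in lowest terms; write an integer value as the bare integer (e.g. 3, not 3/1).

15/2,23/4

1. join C+S (d=4, Q=-316) ⇒ CS; edges |C|=1/2, |S|=7/2
  updated: d(CS,F)=42, d(CS,G)=29, d(CS,I)=41, d(CS,M)=42
2. join F+I (d=17, Q=-226) ⇒ FI; edges |F|=22/3, |I|=29/3
  updated: d(CS,FI)=33, d(FI,G)=61/2, d(FI,M)=65/2
3. join CS+FI (d=33, Q=-134) ⇒ CFIS; edges |CS|=37/2, |FI|=29/2
  updated: d(CFIS,G)=53/4, d(CFIS,M)=83/4
4. join CFIS+G (d=53/4, Q=-53) ⇒ CFGIS; edges |CFIS|=15/2, |G|=23/4
  updated: d(CFGIS,M)=53/4
5. join CFGIS+M (d=53/4) ⇒ CFGIMS; edges |CFGIS|=53/8, |M|=53/8
final tree: ((((C:1/2,S:7/2):37/2,(F:22/3,I:29/3):29/2):15/2,G:23/4):53/8,M:53/8)
total length: 161/2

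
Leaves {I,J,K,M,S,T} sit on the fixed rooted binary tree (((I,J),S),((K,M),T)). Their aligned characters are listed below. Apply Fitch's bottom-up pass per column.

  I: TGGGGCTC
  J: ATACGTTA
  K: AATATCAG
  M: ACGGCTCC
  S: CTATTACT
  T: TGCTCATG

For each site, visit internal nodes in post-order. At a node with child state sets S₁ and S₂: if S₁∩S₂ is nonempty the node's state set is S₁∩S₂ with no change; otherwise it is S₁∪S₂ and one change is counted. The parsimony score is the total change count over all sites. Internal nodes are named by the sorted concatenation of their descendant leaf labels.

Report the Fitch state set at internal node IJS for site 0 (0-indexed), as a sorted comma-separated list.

A,C,T

[col 0] IJ: children I:{T}, J:{A} ∪→ {A,T}; cost 1
[col 0] IJS: children IJ:{A,T}, S:{C} ∪→ {A,C,T}; cost 1
[col 0] KM: children K:{A}, M:{A} ∩→ {A}; cost 0
[col 0] KMT: children KM:{A}, T:{T} ∪→ {A,T}; cost 1
[col 0] IJKMST: children IJS:{A,C,T}, KMT:{A,T} ∩→ {A,T}; cost 0
[col 1] IJ: children I:{G}, J:{T} ∪→ {G,T}; cost 1
[col 1] IJS: children IJ:{G,T}, S:{T} ∩→ {T}; cost 0
[col 1] KM: children K:{A}, M:{C} ∪→ {A,C}; cost 1
[col 1] KMT: children KM:{A,C}, T:{G} ∪→ {A,C,G}; cost 1
[col 1] IJKMST: children IJS:{T}, KMT:{A,C,G} ∪→ {A,C,G,T}; cost 1
[col 2] IJ: children I:{G}, J:{A} ∪→ {A,G}; cost 1
[col 2] IJS: children IJ:{A,G}, S:{A} ∩→ {A}; cost 0
[col 2] KM: children K:{T}, M:{G} ∪→ {G,T}; cost 1
[col 2] KMT: children KM:{G,T}, T:{C} ∪→ {C,G,T}; cost 1
[col 2] IJKMST: children IJS:{A}, KMT:{C,G,T} ∪→ {A,C,G,T}; cost 1
[col 3] IJ: children I:{G}, J:{C} ∪→ {C,G}; cost 1
[col 3] IJS: children IJ:{C,G}, S:{T} ∪→ {C,G,T}; cost 1
[col 3] KM: children K:{A}, M:{G} ∪→ {A,G}; cost 1
[col 3] KMT: children KM:{A,G}, T:{T} ∪→ {A,G,T}; cost 1
[col 3] IJKMST: children IJS:{C,G,T}, KMT:{A,G,T} ∩→ {G,T}; cost 0
[col 4] IJ: children I:{G}, J:{G} ∩→ {G}; cost 0
[col 4] IJS: children IJ:{G}, S:{T} ∪→ {G,T}; cost 1
[col 4] KM: children K:{T}, M:{C} ∪→ {C,T}; cost 1
[col 4] KMT: children KM:{C,T}, T:{C} ∩→ {C}; cost 0
[col 4] IJKMST: children IJS:{G,T}, KMT:{C} ∪→ {C,G,T}; cost 1
[col 5] IJ: children I:{C}, J:{T} ∪→ {C,T}; cost 1
[col 5] IJS: children IJ:{C,T}, S:{A} ∪→ {A,C,T}; cost 1
[col 5] KM: children K:{C}, M:{T} ∪→ {C,T}; cost 1
[col 5] KMT: children KM:{C,T}, T:{A} ∪→ {A,C,T}; cost 1
[col 5] IJKMST: children IJS:{A,C,T}, KMT:{A,C,T} ∩→ {A,C,T}; cost 0
[col 6] IJ: children I:{T}, J:{T} ∩→ {T}; cost 0
[col 6] IJS: children IJ:{T}, S:{C} ∪→ {C,T}; cost 1
[col 6] KM: children K:{A}, M:{C} ∪→ {A,C}; cost 1
[col 6] KMT: children KM:{A,C}, T:{T} ∪→ {A,C,T}; cost 1
[col 6] IJKMST: children IJS:{C,T}, KMT:{A,C,T} ∩→ {C,T}; cost 0
[col 7] IJ: children I:{C}, J:{A} ∪→ {A,C}; cost 1
[col 7] IJS: children IJ:{A,C}, S:{T} ∪→ {A,C,T}; cost 1
[col 7] KM: children K:{G}, M:{C} ∪→ {C,G}; cost 1
[col 7] KMT: children KM:{C,G}, T:{G} ∩→ {G}; cost 0
[col 7] IJKMST: children IJS:{A,C,T}, KMT:{G} ∪→ {A,C,G,T}; cost 1
per-site changes: [3, 4, 4, 4, 3, 4, 3, 4]; total = 29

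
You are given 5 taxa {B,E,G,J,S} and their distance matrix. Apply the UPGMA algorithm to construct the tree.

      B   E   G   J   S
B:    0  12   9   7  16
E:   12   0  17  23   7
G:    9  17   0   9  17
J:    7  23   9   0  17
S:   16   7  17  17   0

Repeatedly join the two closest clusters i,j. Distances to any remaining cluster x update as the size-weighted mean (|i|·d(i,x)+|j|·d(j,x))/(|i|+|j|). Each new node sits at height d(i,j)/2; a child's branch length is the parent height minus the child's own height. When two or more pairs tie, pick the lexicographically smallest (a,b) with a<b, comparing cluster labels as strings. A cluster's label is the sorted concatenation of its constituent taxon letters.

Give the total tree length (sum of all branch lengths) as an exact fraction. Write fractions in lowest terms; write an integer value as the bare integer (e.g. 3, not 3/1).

iteration 1: select B,J (d=7); attach at lengths (7/2, 7/2); label the merged cluster BJ
  updated: d(BJ,E)=35/2, d(BJ,G)=9, d(BJ,S)=33/2
iteration 2: select E,S (d=7); attach at lengths (7/2, 7/2); label the merged cluster ES
  updated: d(BJ,ES)=17, d(ES,G)=17
iteration 3: select BJ,G (d=9); attach at lengths (1, 9/2); label the merged cluster BGJ
  updated: d(BGJ,ES)=17
iteration 4: select BGJ,ES (d=17); attach at lengths (4, 5); label the merged cluster BEGJS
final tree: (((B:7/2,J:7/2):1,G:9/2):4,(E:7/2,S:7/2):5)
total length: 57/2

57/2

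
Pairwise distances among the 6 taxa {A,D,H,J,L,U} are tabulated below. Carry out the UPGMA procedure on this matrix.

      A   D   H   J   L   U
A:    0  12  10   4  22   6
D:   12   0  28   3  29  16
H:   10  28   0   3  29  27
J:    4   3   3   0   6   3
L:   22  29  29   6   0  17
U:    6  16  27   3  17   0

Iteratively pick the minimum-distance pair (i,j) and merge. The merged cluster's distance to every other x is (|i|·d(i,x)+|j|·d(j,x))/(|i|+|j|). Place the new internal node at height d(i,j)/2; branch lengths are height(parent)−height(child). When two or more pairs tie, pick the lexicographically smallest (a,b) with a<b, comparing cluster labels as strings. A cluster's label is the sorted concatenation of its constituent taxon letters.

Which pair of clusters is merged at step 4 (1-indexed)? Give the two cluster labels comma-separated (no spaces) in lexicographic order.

ADJU,H

step 1: merge (D,J) at d=3; branch lengths D→3/2, J→3/2; new cluster DJ
  updated: d(A,DJ)=8, d(DJ,H)=31/2, d(DJ,L)=35/2, d(DJ,U)=19/2
step 2: merge (A,U) at d=6; branch lengths A→3, U→3; new cluster AU
  updated: d(AU,DJ)=35/4, d(AU,H)=37/2, d(AU,L)=39/2
step 3: merge (AU,DJ) at d=35/4; branch lengths AU→11/8, DJ→23/8; new cluster ADJU
  updated: d(ADJU,H)=17, d(ADJU,L)=37/2
step 4: merge (ADJU,H) at d=17; branch lengths ADJU→33/8, H→17/2; new cluster ADHJU
  updated: d(ADHJU,L)=103/5
step 5: merge (ADHJU,L) at d=103/5; branch lengths ADHJU→9/5, L→103/10; new cluster ADHJLU
final tree: ((((A:3,U:3):11/8,(D:3/2,J:3/2):23/8):33/8,H:17/2):9/5,L:103/10)
total length: 1519/40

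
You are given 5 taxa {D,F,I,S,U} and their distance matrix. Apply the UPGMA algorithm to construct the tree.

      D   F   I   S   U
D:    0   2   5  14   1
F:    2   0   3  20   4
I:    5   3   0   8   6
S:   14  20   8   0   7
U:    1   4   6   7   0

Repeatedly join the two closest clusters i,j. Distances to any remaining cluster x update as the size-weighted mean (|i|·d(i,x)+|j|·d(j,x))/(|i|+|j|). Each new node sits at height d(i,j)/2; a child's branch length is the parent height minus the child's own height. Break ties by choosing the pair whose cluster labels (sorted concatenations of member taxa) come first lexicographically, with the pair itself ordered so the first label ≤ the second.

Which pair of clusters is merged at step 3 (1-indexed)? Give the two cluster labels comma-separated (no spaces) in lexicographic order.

1. join D+U (d=1) ⇒ DU; edges |D|=1/2, |U|=1/2
  updated: d(DU,F)=3, d(DU,I)=11/2, d(DU,S)=21/2
2. join DU+F (d=3) ⇒ DFU; edges |DU|=1, |F|=3/2
  updated: d(DFU,I)=14/3, d(DFU,S)=41/3
3. join DFU+I (d=14/3) ⇒ DFIU; edges |DFU|=5/6, |I|=7/3
  updated: d(DFIU,S)=49/4
4. join DFIU+S (d=49/4) ⇒ DFISU; edges |DFIU|=91/24, |S|=49/8
final tree: ((((D:1/2,U:1/2):1,F:3/2):5/6,I:7/3):91/24,S:49/8)
total length: 199/12

DFU,I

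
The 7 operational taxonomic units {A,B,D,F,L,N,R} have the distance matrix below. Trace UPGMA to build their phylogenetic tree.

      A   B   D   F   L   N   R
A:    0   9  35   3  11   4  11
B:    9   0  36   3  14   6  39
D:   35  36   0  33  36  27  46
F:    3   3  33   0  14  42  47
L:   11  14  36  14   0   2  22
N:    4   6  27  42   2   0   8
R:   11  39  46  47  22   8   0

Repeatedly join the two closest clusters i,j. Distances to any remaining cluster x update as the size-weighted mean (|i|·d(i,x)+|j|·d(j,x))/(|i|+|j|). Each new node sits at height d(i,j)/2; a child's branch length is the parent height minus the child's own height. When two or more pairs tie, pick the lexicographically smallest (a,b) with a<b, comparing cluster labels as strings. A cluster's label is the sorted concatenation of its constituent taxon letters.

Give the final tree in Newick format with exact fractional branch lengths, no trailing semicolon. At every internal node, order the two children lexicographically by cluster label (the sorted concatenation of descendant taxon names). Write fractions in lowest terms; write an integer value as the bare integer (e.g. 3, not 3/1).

iteration 1: select L,N (d=2); attach at lengths (1, 1); label the merged cluster LN
  updated: d(A,LN)=15/2, d(B,LN)=10, d(D,LN)=63/2, d(F,LN)=28, d(LN,R)=15
iteration 2: select A,F (d=3); attach at lengths (3/2, 3/2); label the merged cluster AF
  updated: d(AF,B)=6, d(AF,D)=34, d(AF,LN)=71/4, d(AF,R)=29
iteration 3: select AF,B (d=6); attach at lengths (3/2, 3); label the merged cluster ABF
  updated: d(ABF,D)=104/3, d(ABF,LN)=91/6, d(ABF,R)=97/3
iteration 4: select LN,R (d=15); attach at lengths (13/2, 15/2); label the merged cluster LNR
  updated: d(ABF,LNR)=188/9, d(D,LNR)=109/3
iteration 5: select ABF,LNR (d=188/9); attach at lengths (67/9, 53/18); label the merged cluster ABFLNR
  updated: d(ABFLNR,D)=71/2
iteration 6: select ABFLNR,D (d=71/2); attach at lengths (263/36, 71/4); label the merged cluster ABDFLNR
final tree: ((((A:3/2,F:3/2):3/2,B:3):67/9,((L:1,N:1):13/2,R:15/2):53/18):263/36,D:71/4)
total length: 1061/18

((((A:3/2,F:3/2):3/2,B:3):67/9,((L:1,N:1):13/2,R:15/2):53/18):263/36,D:71/4)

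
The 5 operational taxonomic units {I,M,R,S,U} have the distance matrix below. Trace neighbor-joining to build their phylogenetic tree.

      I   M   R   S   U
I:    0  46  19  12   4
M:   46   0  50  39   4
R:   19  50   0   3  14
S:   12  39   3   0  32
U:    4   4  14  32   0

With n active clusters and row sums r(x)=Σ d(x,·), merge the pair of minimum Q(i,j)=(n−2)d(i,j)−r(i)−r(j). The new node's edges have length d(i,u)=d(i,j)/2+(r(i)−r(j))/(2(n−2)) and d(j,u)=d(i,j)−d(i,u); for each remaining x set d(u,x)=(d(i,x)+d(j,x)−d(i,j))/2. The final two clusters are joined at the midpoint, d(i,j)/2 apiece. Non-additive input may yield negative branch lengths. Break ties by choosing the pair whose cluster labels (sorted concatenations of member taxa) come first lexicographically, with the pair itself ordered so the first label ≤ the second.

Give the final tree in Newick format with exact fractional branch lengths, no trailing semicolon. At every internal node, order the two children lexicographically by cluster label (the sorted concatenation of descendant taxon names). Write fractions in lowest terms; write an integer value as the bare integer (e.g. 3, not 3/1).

step 1: merge (M,U) at d=4, Q=-181; branch lengths M→97/6, U→-73/6; new cluster MU
  updated: d(I,MU)=23, d(MU,R)=30, d(MU,S)=67/2
step 2: merge (I,MU) at d=23, Q=-189/2; branch lengths I→27/8, MU→157/8; new cluster IMU
  updated: d(IMU,R)=13, d(IMU,S)=45/4
step 3: merge (IMU,R) at d=13, Q=-109/4; branch lengths IMU→85/8, R→19/8; new cluster IMRU
  updated: d(IMRU,S)=5/8
step 4: merge (IMRU,S) at d=5/8; branch lengths IMRU→5/16, S→5/16; new cluster IMRSU
final tree: (((I:27/8,(M:97/6,U:-73/6):157/8):85/8,R:19/8):5/16,S:5/16)
total length: 325/8

(((I:27/8,(M:97/6,U:-73/6):157/8):85/8,R:19/8):5/16,S:5/16)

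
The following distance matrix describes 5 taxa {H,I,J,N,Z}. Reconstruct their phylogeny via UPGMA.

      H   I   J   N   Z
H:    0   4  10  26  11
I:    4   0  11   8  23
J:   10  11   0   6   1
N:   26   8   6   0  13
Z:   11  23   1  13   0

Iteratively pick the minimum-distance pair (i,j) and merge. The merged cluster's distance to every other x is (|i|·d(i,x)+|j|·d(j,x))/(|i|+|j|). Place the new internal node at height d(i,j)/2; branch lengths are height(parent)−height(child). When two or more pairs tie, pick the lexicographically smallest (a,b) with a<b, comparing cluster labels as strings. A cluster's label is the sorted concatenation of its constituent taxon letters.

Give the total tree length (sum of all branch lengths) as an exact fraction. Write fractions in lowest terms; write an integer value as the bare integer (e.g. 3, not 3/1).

step 1: merge (J,Z) at d=1; branch lengths J→1/2, Z→1/2; new cluster JZ
  updated: d(H,JZ)=21/2, d(I,JZ)=17, d(JZ,N)=19/2
step 2: merge (H,I) at d=4; branch lengths H→2, I→2; new cluster HI
  updated: d(HI,JZ)=55/4, d(HI,N)=17
step 3: merge (JZ,N) at d=19/2; branch lengths JZ→17/4, N→19/4; new cluster JNZ
  updated: d(HI,JNZ)=89/6
step 4: merge (HI,JNZ) at d=89/6; branch lengths HI→65/12, JNZ→8/3; new cluster HIJNZ
final tree: ((H:2,I:2):65/12,((J:1/2,Z:1/2):17/4,N:19/4):8/3)
total length: 265/12

265/12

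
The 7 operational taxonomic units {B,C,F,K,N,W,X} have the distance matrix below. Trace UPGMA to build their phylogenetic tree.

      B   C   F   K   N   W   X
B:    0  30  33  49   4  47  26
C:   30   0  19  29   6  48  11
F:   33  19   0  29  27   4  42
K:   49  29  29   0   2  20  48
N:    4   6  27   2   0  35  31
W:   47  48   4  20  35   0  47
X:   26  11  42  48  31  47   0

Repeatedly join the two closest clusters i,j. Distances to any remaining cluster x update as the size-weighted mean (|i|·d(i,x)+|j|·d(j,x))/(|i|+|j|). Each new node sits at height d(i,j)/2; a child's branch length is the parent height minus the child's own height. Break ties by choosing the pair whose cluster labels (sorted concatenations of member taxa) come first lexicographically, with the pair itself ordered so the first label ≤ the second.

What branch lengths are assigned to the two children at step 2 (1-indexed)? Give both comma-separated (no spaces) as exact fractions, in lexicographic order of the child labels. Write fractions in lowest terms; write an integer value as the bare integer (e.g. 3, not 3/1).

step 1: merge (K,N) at d=2; branch lengths K→1, N→1; new cluster KN
  updated: d(B,KN)=53/2, d(C,KN)=35/2, d(F,KN)=28, d(KN,W)=55/2, d(KN,X)=79/2
step 2: merge (F,W) at d=4; branch lengths F→2, W→2; new cluster FW
  updated: d(B,FW)=40, d(C,FW)=67/2, d(FW,KN)=111/4, d(FW,X)=89/2
step 3: merge (C,X) at d=11; branch lengths C→11/2, X→11/2; new cluster CX
  updated: d(B,CX)=28, d(CX,FW)=39, d(CX,KN)=57/2
step 4: merge (B,KN) at d=53/2; branch lengths B→53/4, KN→49/4; new cluster BKN
  updated: d(BKN,CX)=85/3, d(BKN,FW)=191/6
step 5: merge (BKN,CX) at d=85/3; branch lengths BKN→11/12, CX→26/3; new cluster BCKNX
  updated: d(BCKNX,FW)=347/10
step 6: merge (BCKNX,FW) at d=347/10; branch lengths BCKNX→191/60, FW→307/20; new cluster BCFKNWX
final tree: (((B:53/4,(K:1,N:1):49/4):11/12,(C:11/2,X:11/2):26/3):191/60,(F:2,W:2):307/20)
total length: 4237/60

2,2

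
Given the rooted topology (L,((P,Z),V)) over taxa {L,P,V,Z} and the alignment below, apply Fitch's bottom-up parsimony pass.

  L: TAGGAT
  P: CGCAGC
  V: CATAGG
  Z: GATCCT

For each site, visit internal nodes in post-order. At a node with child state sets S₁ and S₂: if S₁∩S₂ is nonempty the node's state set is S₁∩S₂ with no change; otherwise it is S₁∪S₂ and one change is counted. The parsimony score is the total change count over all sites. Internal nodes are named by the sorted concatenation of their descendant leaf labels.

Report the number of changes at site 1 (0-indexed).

PZ@0: {C} ∪ {G} = {C,G} (union, +1)
PVZ@0: {C,G} ∩ {C} = {C} (intersection, +0)
LPVZ@0: {T} ∪ {C} = {C,T} (union, +1)
PZ@1: {G} ∪ {A} = {A,G} (union, +1)
PVZ@1: {A,G} ∩ {A} = {A} (intersection, +0)
LPVZ@1: {A} ∩ {A} = {A} (intersection, +0)
PZ@2: {C} ∪ {T} = {C,T} (union, +1)
PVZ@2: {C,T} ∩ {T} = {T} (intersection, +0)
LPVZ@2: {G} ∪ {T} = {G,T} (union, +1)
PZ@3: {A} ∪ {C} = {A,C} (union, +1)
PVZ@3: {A,C} ∩ {A} = {A} (intersection, +0)
LPVZ@3: {G} ∪ {A} = {A,G} (union, +1)
PZ@4: {G} ∪ {C} = {C,G} (union, +1)
PVZ@4: {C,G} ∩ {G} = {G} (intersection, +0)
LPVZ@4: {A} ∪ {G} = {A,G} (union, +1)
PZ@5: {C} ∪ {T} = {C,T} (union, +1)
PVZ@5: {C,T} ∪ {G} = {C,G,T} (union, +1)
LPVZ@5: {T} ∩ {C,G,T} = {T} (intersection, +0)
per-site changes: [2, 1, 2, 2, 2, 2]; total = 11

1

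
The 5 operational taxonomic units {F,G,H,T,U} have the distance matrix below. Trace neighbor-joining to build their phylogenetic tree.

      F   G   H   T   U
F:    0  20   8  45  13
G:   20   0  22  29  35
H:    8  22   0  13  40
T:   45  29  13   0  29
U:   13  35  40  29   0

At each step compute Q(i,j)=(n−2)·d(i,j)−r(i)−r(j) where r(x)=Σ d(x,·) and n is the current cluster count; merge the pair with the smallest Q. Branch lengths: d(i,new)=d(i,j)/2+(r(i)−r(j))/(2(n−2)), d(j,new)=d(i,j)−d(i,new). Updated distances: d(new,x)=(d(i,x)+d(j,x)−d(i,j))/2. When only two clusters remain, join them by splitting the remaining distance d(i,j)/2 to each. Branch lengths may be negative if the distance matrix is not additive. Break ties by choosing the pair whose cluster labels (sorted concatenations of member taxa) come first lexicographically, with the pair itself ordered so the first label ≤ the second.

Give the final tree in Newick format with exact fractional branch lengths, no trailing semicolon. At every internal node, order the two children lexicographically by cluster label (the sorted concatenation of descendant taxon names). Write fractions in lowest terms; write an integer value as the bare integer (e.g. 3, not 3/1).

((((F:4/3,U:35/3):39/4,G:45/4):31/4,H:3/2):23/4,T:23/4)

1. join F+U (d=13, Q=-164) ⇒ FU; edges |F|=4/3, |U|=35/3
  updated: d(FU,G)=21, d(FU,H)=35/2, d(FU,T)=61/2
2. join FU+G (d=21, Q=-99) ⇒ FGU; edges |FU|=39/4, |G|=45/4
  updated: d(FGU,H)=37/4, d(FGU,T)=77/4
3. join FGU+H (d=37/4, Q=-83/2) ⇒ FGHU; edges |FGU|=31/4, |H|=3/2
  updated: d(FGHU,T)=23/2
4. join FGHU+T (d=23/2) ⇒ FGHTU; edges |FGHU|=23/4, |T|=23/4
final tree: ((((F:4/3,U:35/3):39/4,G:45/4):31/4,H:3/2):23/4,T:23/4)
total length: 219/4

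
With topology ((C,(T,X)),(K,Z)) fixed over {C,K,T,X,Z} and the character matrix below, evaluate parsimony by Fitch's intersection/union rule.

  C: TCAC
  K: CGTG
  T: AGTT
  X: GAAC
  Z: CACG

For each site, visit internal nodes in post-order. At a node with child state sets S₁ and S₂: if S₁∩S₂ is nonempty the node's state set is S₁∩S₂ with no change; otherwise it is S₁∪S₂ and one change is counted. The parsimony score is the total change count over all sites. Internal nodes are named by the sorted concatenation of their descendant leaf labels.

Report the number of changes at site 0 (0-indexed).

3

site 0, node TX: T={A} ∪ X={G} → {A,G} (+1)
site 0, node CTX: C={T} ∪ TX={A,G} → {A,G,T} (+1)
site 0, node KZ: K={C} ∩ Z={C} → {C} (+0)
site 0, node CKTXZ: CTX={A,G,T} ∪ KZ={C} → {A,C,G,T} (+1)
site 1, node TX: T={G} ∪ X={A} → {A,G} (+1)
site 1, node CTX: C={C} ∪ TX={A,G} → {A,C,G} (+1)
site 1, node KZ: K={G} ∪ Z={A} → {A,G} (+1)
site 1, node CKTXZ: CTX={A,C,G} ∩ KZ={A,G} → {A,G} (+0)
site 2, node TX: T={T} ∪ X={A} → {A,T} (+1)
site 2, node CTX: C={A} ∩ TX={A,T} → {A} (+0)
site 2, node KZ: K={T} ∪ Z={C} → {C,T} (+1)
site 2, node CKTXZ: CTX={A} ∪ KZ={C,T} → {A,C,T} (+1)
site 3, node TX: T={T} ∪ X={C} → {C,T} (+1)
site 3, node CTX: C={C} ∩ TX={C,T} → {C} (+0)
site 3, node KZ: K={G} ∩ Z={G} → {G} (+0)
site 3, node CKTXZ: CTX={C} ∪ KZ={G} → {C,G} (+1)
per-site changes: [3, 3, 3, 2]; total = 11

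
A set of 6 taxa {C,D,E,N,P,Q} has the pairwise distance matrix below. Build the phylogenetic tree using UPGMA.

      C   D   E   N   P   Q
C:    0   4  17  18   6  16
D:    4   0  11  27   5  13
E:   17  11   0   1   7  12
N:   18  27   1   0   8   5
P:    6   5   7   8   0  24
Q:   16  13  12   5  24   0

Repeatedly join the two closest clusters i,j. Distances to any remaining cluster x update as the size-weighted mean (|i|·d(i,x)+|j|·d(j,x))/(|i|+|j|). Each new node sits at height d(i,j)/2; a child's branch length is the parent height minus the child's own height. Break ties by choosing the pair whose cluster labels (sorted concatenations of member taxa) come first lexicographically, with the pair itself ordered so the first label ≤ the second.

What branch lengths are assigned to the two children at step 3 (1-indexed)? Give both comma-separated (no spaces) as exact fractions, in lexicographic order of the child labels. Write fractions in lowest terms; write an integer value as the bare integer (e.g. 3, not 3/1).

iteration 1: select E,N (d=1); attach at lengths (1/2, 1/2); label the merged cluster EN
  updated: d(C,EN)=35/2, d(D,EN)=19, d(EN,P)=15/2, d(EN,Q)=17/2
iteration 2: select C,D (d=4); attach at lengths (2, 2); label the merged cluster CD
  updated: d(CD,EN)=73/4, d(CD,P)=11/2, d(CD,Q)=29/2
iteration 3: select CD,P (d=11/2); attach at lengths (3/4, 11/4); label the merged cluster CDP
  updated: d(CDP,EN)=44/3, d(CDP,Q)=53/3
iteration 4: select EN,Q (d=17/2); attach at lengths (15/4, 17/4); label the merged cluster ENQ
  updated: d(CDP,ENQ)=47/3
iteration 5: select CDP,ENQ (d=47/3); attach at lengths (61/12, 43/12); label the merged cluster CDENPQ
final tree: (((C:2,D:2):3/4,P:11/4):61/12,((E:1/2,N:1/2):15/4,Q:17/4):43/12)
total length: 151/6

3/4,11/4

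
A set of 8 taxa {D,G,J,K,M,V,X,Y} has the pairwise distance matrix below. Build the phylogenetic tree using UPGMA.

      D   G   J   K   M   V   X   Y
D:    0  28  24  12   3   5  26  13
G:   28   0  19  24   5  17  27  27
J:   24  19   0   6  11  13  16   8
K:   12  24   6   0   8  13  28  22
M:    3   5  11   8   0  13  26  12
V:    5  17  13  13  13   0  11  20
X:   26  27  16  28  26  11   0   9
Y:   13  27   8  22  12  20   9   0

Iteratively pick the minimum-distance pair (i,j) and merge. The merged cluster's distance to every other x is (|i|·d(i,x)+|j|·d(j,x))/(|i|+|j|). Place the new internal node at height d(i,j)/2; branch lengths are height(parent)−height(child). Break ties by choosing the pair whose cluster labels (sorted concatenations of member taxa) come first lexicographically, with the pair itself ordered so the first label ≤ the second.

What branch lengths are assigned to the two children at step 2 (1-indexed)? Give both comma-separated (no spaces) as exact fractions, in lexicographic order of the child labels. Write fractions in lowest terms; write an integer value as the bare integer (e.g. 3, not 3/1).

1. join D+M (d=3) ⇒ DM; edges |D|=3/2, |M|=3/2
  updated: d(DM,G)=33/2, d(DM,J)=35/2, d(DM,K)=10, d(DM,V)=9, d(DM,X)=26, d(DM,Y)=25/2
2. join J+K (d=6) ⇒ JK; edges |J|=3, |K|=3
  updated: d(DM,JK)=55/4, d(G,JK)=43/2, d(JK,V)=13, d(JK,X)=22, d(JK,Y)=15
3. join DM+V (d=9) ⇒ DMV; edges |DM|=3, |V|=9/2
  updated: d(DMV,G)=50/3, d(DMV,JK)=27/2, d(DMV,X)=21, d(DMV,Y)=15
4. join X+Y (d=9) ⇒ XY; edges |X|=9/2, |Y|=9/2
  updated: d(DMV,XY)=18, d(G,XY)=27, d(JK,XY)=37/2
5. join DMV+JK (d=27/2) ⇒ DJKMV; edges |DMV|=9/4, |JK|=15/4
  updated: d(DJKMV,G)=93/5, d(DJKMV,XY)=91/5
6. join DJKMV+XY (d=91/5) ⇒ DJKMVXY; edges |DJKMV|=47/20, |XY|=23/5
  updated: d(DJKMVXY,G)=21
7. join DJKMVXY+G (d=21) ⇒ DGJKMVXY; edges |DJKMVXY|=7/5, |G|=21/2
final tree: (((((D:3/2,M:3/2):3,V:9/2):9/4,(J:3,K:3):15/4):47/20,(X:9/2,Y:9/2):23/5):7/5,G:21/2)
total length: 1007/20

3,3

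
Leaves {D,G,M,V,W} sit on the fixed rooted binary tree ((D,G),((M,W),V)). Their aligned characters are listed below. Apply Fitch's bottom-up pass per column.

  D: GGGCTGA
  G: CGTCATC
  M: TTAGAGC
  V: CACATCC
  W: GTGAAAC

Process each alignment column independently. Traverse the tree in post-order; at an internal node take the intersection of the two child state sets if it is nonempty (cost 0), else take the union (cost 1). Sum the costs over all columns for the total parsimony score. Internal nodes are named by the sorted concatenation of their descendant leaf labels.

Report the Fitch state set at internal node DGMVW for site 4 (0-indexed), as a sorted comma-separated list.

A,T

site 0, node DG: D={G} ∪ G={C} → {C,G} (+1)
site 0, node MW: M={T} ∪ W={G} → {G,T} (+1)
site 0, node MVW: MW={G,T} ∪ V={C} → {C,G,T} (+1)
site 0, node DGMVW: DG={C,G} ∩ MVW={C,G,T} → {C,G} (+0)
site 1, node DG: D={G} ∩ G={G} → {G} (+0)
site 1, node MW: M={T} ∩ W={T} → {T} (+0)
site 1, node MVW: MW={T} ∪ V={A} → {A,T} (+1)
site 1, node DGMVW: DG={G} ∪ MVW={A,T} → {A,G,T} (+1)
site 2, node DG: D={G} ∪ G={T} → {G,T} (+1)
site 2, node MW: M={A} ∪ W={G} → {A,G} (+1)
site 2, node MVW: MW={A,G} ∪ V={C} → {A,C,G} (+1)
site 2, node DGMVW: DG={G,T} ∩ MVW={A,C,G} → {G} (+0)
site 3, node DG: D={C} ∩ G={C} → {C} (+0)
site 3, node MW: M={G} ∪ W={A} → {A,G} (+1)
site 3, node MVW: MW={A,G} ∩ V={A} → {A} (+0)
site 3, node DGMVW: DG={C} ∪ MVW={A} → {A,C} (+1)
site 4, node DG: D={T} ∪ G={A} → {A,T} (+1)
site 4, node MW: M={A} ∩ W={A} → {A} (+0)
site 4, node MVW: MW={A} ∪ V={T} → {A,T} (+1)
site 4, node DGMVW: DG={A,T} ∩ MVW={A,T} → {A,T} (+0)
site 5, node DG: D={G} ∪ G={T} → {G,T} (+1)
site 5, node MW: M={G} ∪ W={A} → {A,G} (+1)
site 5, node MVW: MW={A,G} ∪ V={C} → {A,C,G} (+1)
site 5, node DGMVW: DG={G,T} ∩ MVW={A,C,G} → {G} (+0)
site 6, node DG: D={A} ∪ G={C} → {A,C} (+1)
site 6, node MW: M={C} ∩ W={C} → {C} (+0)
site 6, node MVW: MW={C} ∩ V={C} → {C} (+0)
site 6, node DGMVW: DG={A,C} ∩ MVW={C} → {C} (+0)
per-site changes: [3, 2, 3, 2, 2, 3, 1]; total = 16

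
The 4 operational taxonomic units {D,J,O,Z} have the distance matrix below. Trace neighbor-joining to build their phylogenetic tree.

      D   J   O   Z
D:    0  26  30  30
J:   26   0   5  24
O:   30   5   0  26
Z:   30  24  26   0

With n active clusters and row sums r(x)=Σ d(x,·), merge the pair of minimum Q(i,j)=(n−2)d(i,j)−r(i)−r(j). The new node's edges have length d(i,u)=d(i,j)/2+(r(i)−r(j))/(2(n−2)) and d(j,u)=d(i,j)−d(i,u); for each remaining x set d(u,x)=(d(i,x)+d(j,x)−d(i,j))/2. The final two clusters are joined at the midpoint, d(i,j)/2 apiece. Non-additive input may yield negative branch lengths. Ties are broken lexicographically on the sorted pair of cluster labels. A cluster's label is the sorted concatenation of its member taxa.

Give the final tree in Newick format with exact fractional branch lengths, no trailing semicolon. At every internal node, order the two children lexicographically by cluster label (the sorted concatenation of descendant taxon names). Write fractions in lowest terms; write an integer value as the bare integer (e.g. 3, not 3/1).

(((D:33/2,Z:27/2):9,J:1):2,O:2)

iteration 1: select D,Z (d=30, Q=-106); attach at lengths (33/2, 27/2); label the merged cluster DZ
  updated: d(DZ,J)=10, d(DZ,O)=13
iteration 2: select DZ,J (d=10, Q=-28); attach at lengths (9, 1); label the merged cluster DJZ
  updated: d(DJZ,O)=4
iteration 3: select DJZ,O (d=4); attach at lengths (2, 2); label the merged cluster DJOZ
final tree: (((D:33/2,Z:27/2):9,J:1):2,O:2)
total length: 44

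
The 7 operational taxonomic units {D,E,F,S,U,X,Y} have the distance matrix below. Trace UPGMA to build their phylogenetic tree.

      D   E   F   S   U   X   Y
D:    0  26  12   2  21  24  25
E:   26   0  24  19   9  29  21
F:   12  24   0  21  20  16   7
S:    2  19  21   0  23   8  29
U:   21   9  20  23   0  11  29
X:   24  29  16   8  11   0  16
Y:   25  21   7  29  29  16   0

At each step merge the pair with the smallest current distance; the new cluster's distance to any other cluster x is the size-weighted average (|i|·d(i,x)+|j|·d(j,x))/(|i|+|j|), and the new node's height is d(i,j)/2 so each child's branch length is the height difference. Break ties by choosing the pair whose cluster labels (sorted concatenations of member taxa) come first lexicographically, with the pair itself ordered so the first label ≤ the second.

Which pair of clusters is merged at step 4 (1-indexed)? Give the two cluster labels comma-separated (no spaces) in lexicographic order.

DS,X

step 1: merge (D,S) at d=2; branch lengths D→1, S→1; new cluster DS
  updated: d(DS,E)=45/2, d(DS,F)=33/2, d(DS,U)=22, d(DS,X)=16, d(DS,Y)=27
step 2: merge (F,Y) at d=7; branch lengths F→7/2, Y→7/2; new cluster FY
  updated: d(DS,FY)=87/4, d(E,FY)=45/2, d(FY,U)=49/2, d(FY,X)=16
step 3: merge (E,U) at d=9; branch lengths E→9/2, U→9/2; new cluster EU
  updated: d(DS,EU)=89/4, d(EU,FY)=47/2, d(EU,X)=20
step 4: merge (DS,X) at d=16; branch lengths DS→7, X→8; new cluster DSX
  updated: d(DSX,EU)=43/2, d(DSX,FY)=119/6
step 5: merge (DSX,FY) at d=119/6; branch lengths DSX→23/12, FY→77/12; new cluster DFSXY
  updated: d(DFSXY,EU)=223/10
step 6: merge (DFSXY,EU) at d=223/10; branch lengths DFSXY→37/30, EU→133/20; new cluster DEFSUXY
final tree: ((((D:1,S:1):7,X:8):23/12,(F:7/2,Y:7/2):77/12):37/30,(E:9/2,U:9/2):133/20)
total length: 2953/60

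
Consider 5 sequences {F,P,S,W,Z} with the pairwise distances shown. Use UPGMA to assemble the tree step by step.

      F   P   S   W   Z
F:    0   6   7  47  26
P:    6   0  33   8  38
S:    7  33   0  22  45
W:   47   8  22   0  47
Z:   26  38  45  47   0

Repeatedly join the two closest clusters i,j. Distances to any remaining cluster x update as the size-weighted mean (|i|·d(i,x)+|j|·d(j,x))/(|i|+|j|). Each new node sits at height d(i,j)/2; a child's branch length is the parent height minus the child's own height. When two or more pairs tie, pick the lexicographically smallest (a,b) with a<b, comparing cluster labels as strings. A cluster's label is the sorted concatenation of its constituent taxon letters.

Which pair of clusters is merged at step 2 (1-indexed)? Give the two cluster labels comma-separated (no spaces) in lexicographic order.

FP,S

iteration 1: select F,P (d=6); attach at lengths (3, 3); label the merged cluster FP
  updated: d(FP,S)=20, d(FP,W)=55/2, d(FP,Z)=32
iteration 2: select FP,S (d=20); attach at lengths (7, 10); label the merged cluster FPS
  updated: d(FPS,W)=77/3, d(FPS,Z)=109/3
iteration 3: select FPS,W (d=77/3); attach at lengths (17/6, 77/6); label the merged cluster FPSW
  updated: d(FPSW,Z)=39
iteration 4: select FPSW,Z (d=39); attach at lengths (20/3, 39/2); label the merged cluster FPSWZ
final tree: ((((F:3,P:3):7,S:10):17/6,W:77/6):20/3,Z:39/2)
total length: 389/6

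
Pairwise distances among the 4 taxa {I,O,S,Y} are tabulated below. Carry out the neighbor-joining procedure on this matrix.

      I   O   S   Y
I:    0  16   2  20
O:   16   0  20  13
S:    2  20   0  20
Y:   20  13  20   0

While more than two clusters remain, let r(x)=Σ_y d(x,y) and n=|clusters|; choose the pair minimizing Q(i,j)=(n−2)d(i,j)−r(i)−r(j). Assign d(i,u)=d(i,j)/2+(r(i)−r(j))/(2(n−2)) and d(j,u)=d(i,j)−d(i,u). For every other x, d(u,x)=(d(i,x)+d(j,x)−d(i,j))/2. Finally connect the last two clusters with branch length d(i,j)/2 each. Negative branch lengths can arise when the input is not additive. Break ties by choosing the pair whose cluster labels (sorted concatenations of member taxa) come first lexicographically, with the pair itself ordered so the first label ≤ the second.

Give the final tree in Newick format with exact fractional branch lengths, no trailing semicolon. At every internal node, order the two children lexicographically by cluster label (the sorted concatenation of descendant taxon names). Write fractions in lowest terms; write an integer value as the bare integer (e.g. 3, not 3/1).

(((I:0,S:2):23/2,O:11/2):15/4,Y:15/4)

1. join I+S (d=2, Q=-76) ⇒ IS; edges |I|=0, |S|=2
  updated: d(IS,O)=17, d(IS,Y)=19
2. join IS+O (d=17, Q=-49) ⇒ IOS; edges |IS|=23/2, |O|=11/2
  updated: d(IOS,Y)=15/2
3. join IOS+Y (d=15/2) ⇒ IOSY; edges |IOS|=15/4, |Y|=15/4
final tree: (((I:0,S:2):23/2,O:11/2):15/4,Y:15/4)
total length: 53/2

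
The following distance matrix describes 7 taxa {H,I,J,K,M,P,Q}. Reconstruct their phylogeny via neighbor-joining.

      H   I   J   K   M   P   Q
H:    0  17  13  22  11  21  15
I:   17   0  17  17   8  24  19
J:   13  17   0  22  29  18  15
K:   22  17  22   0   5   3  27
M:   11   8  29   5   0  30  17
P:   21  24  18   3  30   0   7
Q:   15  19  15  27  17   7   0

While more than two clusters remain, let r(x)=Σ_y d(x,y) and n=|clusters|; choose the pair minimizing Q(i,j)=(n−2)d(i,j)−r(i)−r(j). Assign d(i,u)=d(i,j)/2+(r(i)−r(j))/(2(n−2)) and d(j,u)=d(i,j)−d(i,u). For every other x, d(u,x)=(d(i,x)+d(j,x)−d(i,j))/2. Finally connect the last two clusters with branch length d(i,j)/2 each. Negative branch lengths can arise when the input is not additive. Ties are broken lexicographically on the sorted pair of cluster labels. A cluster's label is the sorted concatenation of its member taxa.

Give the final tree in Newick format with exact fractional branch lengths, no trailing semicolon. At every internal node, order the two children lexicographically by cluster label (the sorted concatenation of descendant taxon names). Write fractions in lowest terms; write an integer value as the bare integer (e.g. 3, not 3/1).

iteration 1: select K,P (d=3, Q=-184); attach at lengths (4/5, 11/5); label the merged cluster KP
  updated: d(H,KP)=20, d(I,KP)=19, d(J,KP)=37/2, d(KP,M)=16, d(KP,Q)=31/2
iteration 2: select I,M (d=8, Q=-129); attach at lengths (31/8, 33/8); label the merged cluster IM
  updated: d(H,IM)=10, d(IM,J)=19, d(IM,KP)=27/2, d(IM,Q)=14
iteration 3: select H,IM (d=10, Q=-169/2); attach at lengths (21/4, 19/4); label the merged cluster HIM
  updated: d(HIM,J)=11, d(HIM,KP)=47/4, d(HIM,Q)=19/2
iteration 4: select HIM,J (d=11, Q=-219/4); attach at lengths (39/16, 137/16); label the merged cluster HIJM
  updated: d(HIJM,KP)=77/8, d(HIJM,Q)=27/4
iteration 5: select HIJM,KP (d=77/8, Q=-255/8); attach at lengths (7/16, 147/16); label the merged cluster HIJKMP
  updated: d(HIJKMP,Q)=101/16
iteration 6: select HIJKMP,Q (d=101/16); attach at lengths (101/32, 101/32); label the merged cluster HIJKMPQ
final tree: ((((H:21/4,(I:31/8,M:33/8):19/4):39/16,J:137/16):7/16,(K:4/5,P:11/5):147/16):101/32,Q:101/32)
total length: 767/16

((((H:21/4,(I:31/8,M:33/8):19/4):39/16,J:137/16):7/16,(K:4/5,P:11/5):147/16):101/32,Q:101/32)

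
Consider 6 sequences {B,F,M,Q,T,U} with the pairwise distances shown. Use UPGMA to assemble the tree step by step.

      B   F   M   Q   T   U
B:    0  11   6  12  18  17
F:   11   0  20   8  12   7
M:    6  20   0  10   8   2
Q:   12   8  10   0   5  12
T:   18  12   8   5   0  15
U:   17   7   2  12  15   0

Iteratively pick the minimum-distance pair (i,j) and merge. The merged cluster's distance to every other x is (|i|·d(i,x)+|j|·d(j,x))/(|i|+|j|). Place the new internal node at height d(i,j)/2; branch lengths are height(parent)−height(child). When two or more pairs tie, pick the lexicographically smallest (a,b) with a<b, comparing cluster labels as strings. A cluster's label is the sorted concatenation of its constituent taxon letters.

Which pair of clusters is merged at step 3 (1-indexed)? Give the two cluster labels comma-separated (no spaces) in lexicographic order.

iteration 1: select M,U (d=2); attach at lengths (1, 1); label the merged cluster MU
  updated: d(B,MU)=23/2, d(F,MU)=27/2, d(MU,Q)=11, d(MU,T)=23/2
iteration 2: select Q,T (d=5); attach at lengths (5/2, 5/2); label the merged cluster QT
  updated: d(B,QT)=15, d(F,QT)=10, d(MU,QT)=45/4
iteration 3: select F,QT (d=10); attach at lengths (5, 5/2); label the merged cluster FQT
  updated: d(B,FQT)=41/3, d(FQT,MU)=12
iteration 4: select B,MU (d=23/2); attach at lengths (23/4, 19/4); label the merged cluster BMU
  updated: d(BMU,FQT)=113/9
iteration 5: select BMU,FQT (d=113/9); attach at lengths (19/36, 23/18); label the merged cluster BFMQTU
final tree: ((B:23/4,(M:1,U:1):19/4):19/36,(F:5,(Q:5/2,T:5/2):5/2):23/18)
total length: 965/36

F,QT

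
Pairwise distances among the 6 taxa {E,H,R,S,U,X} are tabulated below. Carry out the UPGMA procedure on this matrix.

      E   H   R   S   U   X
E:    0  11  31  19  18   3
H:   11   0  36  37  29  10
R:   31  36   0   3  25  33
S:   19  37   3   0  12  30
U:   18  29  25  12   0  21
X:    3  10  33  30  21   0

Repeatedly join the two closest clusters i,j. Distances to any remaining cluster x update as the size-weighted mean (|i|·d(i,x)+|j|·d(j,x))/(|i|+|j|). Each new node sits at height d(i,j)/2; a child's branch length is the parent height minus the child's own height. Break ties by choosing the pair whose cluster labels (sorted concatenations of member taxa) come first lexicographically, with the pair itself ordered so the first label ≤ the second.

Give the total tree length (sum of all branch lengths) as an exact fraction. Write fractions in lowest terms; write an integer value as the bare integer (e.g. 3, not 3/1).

iteration 1: select E,X (d=3); attach at lengths (3/2, 3/2); label the merged cluster EX
  updated: d(EX,H)=21/2, d(EX,R)=32, d(EX,S)=49/2, d(EX,U)=39/2
iteration 2: select R,S (d=3); attach at lengths (3/2, 3/2); label the merged cluster RS
  updated: d(EX,RS)=113/4, d(H,RS)=73/2, d(RS,U)=37/2
iteration 3: select EX,H (d=21/2); attach at lengths (15/4, 21/4); label the merged cluster EHX
  updated: d(EHX,RS)=31, d(EHX,U)=68/3
iteration 4: select RS,U (d=37/2); attach at lengths (31/4, 37/4); label the merged cluster RSU
  updated: d(EHX,RSU)=254/9
iteration 5: select EHX,RSU (d=254/9); attach at lengths (319/36, 175/36); label the merged cluster EHRSUX
final tree: (((E:3/2,X:3/2):15/4,H:21/4):319/36,((R:3/2,S:3/2):31/4,U:37/4):175/36)
total length: 823/18

823/18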